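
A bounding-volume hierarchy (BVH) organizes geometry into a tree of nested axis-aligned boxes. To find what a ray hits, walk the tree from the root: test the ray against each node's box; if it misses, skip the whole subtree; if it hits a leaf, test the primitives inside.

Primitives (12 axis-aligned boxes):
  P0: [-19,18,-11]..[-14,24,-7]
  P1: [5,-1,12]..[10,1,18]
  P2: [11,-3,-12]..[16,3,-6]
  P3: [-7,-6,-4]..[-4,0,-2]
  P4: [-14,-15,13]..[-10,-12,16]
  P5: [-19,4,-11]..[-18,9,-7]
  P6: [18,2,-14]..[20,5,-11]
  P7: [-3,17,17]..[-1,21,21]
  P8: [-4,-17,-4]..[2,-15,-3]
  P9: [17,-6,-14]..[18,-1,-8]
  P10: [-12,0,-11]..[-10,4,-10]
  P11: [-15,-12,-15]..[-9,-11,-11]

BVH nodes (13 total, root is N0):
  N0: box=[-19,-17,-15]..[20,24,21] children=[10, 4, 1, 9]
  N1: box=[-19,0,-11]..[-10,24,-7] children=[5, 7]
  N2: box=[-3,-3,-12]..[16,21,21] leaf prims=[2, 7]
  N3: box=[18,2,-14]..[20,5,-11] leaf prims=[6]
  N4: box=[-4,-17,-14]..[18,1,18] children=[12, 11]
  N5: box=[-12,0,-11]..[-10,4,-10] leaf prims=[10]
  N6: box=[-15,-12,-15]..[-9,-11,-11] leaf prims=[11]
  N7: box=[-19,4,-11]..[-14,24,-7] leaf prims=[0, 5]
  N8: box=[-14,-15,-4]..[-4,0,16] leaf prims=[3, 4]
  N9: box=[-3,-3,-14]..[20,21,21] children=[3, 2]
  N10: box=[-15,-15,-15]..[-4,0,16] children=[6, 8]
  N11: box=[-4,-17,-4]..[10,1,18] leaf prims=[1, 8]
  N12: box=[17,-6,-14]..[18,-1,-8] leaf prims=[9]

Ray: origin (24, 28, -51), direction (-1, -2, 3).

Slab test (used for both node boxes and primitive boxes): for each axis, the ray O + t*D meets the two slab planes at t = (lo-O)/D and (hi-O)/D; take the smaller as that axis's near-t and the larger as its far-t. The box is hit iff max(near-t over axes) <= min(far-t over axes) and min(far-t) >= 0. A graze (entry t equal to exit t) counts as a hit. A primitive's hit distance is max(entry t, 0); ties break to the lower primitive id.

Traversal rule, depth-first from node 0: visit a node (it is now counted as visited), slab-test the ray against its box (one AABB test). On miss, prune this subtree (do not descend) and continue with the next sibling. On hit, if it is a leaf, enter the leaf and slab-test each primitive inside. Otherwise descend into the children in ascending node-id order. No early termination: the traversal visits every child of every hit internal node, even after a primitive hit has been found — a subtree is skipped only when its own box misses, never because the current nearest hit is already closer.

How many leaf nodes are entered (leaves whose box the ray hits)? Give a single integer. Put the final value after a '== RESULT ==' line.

Traverse from the root:
N0 x:[4,43] y:[2,45/2] z:[12,24] -> hit [12,45/2], descend [1, 4, 9, 10]
  N1 x:[34,43] y:[2,14] z:[40/3,44/3] -> miss, prune
  N4 x:[6,28] y:[27/2,45/2] z:[37/3,23] -> hit [27/2,45/2], descend [11, 12]
    N11 x:[14,28] y:[27/2,45/2] z:[47/3,23] -> hit [47/3,45/2] leaf, test {P1(miss), P8(miss)}
    N12 x:[6,7] y:[29/2,17] z:[37/3,43/3] -> miss, prune
  N9 x:[4,27] y:[7/2,31/2] z:[37/3,24] -> hit [37/3,31/2], descend [2, 3]
    N2 x:[8,27] y:[7/2,31/2] z:[13,24] -> hit [13,31/2] leaf, test {P2@t=13, P7(miss)}
    N3 x:[4,6] y:[23/2,13] z:[37/3,40/3] -> miss, prune
  N10 x:[28,39] y:[14,43/2] z:[12,67/3] -> miss, prune

order=[0, 1, 4, 11, 12, 9, 2, 3, 10]  |boxes|=9  |leaves|=2  hit=P2

== RESULT ==
2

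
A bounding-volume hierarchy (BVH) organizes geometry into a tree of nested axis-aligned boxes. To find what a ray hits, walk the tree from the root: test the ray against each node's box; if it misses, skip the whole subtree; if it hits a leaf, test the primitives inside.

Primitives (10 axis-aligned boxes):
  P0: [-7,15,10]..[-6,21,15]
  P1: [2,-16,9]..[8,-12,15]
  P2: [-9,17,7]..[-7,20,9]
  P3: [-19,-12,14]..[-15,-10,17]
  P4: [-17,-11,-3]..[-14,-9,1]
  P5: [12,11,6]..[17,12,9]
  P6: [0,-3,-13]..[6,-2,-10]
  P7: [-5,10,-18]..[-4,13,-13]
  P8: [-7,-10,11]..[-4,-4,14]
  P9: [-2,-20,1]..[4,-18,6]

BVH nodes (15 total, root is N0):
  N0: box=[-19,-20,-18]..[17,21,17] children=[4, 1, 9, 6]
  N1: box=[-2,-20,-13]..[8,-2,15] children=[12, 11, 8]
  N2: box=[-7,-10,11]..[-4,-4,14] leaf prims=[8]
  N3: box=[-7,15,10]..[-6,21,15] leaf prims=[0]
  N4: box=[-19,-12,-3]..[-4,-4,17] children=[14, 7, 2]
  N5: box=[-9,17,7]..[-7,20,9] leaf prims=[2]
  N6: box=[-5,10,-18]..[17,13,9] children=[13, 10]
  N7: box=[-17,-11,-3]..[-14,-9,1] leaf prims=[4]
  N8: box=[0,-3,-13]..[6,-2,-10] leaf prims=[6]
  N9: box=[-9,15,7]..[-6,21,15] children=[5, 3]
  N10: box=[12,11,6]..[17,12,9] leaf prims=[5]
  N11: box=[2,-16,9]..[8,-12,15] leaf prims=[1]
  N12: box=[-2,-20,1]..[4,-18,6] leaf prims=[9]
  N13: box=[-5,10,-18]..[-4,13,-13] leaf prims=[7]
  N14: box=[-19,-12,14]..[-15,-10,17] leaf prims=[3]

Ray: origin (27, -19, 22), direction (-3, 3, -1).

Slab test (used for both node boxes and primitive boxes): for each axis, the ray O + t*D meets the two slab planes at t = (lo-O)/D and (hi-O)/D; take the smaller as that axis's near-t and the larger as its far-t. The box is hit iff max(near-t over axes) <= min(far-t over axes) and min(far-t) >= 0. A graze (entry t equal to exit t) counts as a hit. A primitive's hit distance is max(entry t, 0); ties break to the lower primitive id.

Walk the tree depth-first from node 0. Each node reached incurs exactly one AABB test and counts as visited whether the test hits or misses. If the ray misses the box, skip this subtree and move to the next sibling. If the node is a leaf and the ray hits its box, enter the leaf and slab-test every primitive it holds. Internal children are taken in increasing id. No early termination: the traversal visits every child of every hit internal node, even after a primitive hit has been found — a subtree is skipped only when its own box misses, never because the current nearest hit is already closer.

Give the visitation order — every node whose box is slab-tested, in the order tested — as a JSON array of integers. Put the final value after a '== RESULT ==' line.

Trace the traversal:
N0 x:[10/3,46/3] y:[-1/3,40/3] z:[5,40] -> hit [5,40/3], descend [1, 4, 6, 9]
  N1 x:[19/3,29/3] y:[-1/3,17/3] z:[7,35] -> miss, prune
  N4 x:[31/3,46/3] y:[7/3,5] z:[5,25] -> miss, prune
  N6 x:[10/3,32/3] y:[29/3,32/3] z:[13,40] -> miss, prune
  N9 x:[11,12] y:[34/3,40/3] z:[7,15] -> hit [34/3,12], descend [3, 5]
    N3 x:[11,34/3] y:[34/3,40/3] z:[7,12] -> hit [34/3,34/3] leaf, test {P0@t=34/3}
    N5 x:[34/3,12] y:[12,13] z:[13,15] -> miss, prune

order=[0, 1, 4, 6, 9, 3, 5]  |boxes|=7  |leaves|=1  hit=P0

== RESULT ==
[0, 1, 4, 6, 9, 3, 5]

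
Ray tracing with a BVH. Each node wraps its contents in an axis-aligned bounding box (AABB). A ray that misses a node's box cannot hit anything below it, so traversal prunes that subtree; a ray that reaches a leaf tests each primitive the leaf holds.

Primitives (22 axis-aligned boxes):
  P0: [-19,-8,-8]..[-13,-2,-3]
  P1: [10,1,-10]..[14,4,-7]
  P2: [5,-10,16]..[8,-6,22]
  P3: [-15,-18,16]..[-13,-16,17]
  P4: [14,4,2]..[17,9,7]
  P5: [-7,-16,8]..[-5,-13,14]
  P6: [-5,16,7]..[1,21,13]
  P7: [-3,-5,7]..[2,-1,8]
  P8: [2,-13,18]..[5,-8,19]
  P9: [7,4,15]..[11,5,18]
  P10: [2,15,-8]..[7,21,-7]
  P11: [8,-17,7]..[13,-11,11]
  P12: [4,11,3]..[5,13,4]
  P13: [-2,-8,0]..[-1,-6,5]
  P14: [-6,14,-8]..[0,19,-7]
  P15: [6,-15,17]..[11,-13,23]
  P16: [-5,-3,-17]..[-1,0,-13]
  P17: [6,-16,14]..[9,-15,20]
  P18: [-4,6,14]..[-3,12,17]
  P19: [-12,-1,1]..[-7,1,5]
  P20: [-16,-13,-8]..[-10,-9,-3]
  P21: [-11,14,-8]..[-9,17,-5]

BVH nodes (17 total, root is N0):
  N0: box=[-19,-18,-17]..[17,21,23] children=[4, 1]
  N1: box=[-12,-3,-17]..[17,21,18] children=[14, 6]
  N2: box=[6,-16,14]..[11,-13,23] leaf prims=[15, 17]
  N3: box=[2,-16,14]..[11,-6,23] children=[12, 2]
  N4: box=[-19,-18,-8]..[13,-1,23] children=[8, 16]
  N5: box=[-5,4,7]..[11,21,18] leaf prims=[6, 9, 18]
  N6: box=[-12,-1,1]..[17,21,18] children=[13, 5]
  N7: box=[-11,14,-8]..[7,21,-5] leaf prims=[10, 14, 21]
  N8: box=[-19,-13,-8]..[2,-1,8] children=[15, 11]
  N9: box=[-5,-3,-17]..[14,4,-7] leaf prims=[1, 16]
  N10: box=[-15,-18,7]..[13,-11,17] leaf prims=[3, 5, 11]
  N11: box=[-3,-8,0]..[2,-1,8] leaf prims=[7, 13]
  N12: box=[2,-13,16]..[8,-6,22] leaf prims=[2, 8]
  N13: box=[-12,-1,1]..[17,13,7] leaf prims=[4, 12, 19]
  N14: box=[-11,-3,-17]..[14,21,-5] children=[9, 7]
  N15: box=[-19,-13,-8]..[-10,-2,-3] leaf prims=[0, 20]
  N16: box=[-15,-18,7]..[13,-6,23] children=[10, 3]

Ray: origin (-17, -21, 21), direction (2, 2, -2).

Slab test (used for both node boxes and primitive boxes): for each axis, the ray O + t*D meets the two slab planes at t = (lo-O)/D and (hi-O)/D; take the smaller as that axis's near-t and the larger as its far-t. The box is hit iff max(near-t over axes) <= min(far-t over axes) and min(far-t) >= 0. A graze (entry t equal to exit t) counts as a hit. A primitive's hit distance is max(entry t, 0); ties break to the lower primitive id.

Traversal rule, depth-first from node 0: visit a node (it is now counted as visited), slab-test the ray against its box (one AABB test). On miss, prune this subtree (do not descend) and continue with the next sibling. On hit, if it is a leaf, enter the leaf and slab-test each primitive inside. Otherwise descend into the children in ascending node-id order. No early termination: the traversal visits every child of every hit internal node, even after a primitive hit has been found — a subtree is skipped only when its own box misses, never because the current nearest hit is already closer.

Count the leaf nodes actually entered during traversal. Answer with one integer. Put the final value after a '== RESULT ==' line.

Walk:
N0 x:[-1,17] y:[3/2,21] z:[-1,19] -> hit [3/2,17], descend [1, 4]
  N1 x:[5/2,17] y:[9,21] z:[3/2,19] -> hit [9,17], descend [6, 14]
    N6 x:[5/2,17] y:[10,21] z:[3/2,10] -> hit [10,10], descend [5, 13]
      N5 x:[6,14] y:[25/2,21] z:[3/2,7] -> miss, prune
      N13 x:[5/2,17] y:[10,17] z:[7,10] -> hit [10,10] leaf, test {P4(miss), P12(miss), P19(miss)}
    N14 x:[3,31/2] y:[9,21] z:[13,19] -> hit [13,31/2], descend [7, 9]
      N7 x:[3,12] y:[35/2,21] z:[13,29/2] -> miss, prune
      N9 x:[6,31/2] y:[9,25/2] z:[14,19] -> miss, prune
  N4 x:[-1,15] y:[3/2,10] z:[-1,29/2] -> hit [3/2,10], descend [8, 16]
    N8 x:[-1,19/2] y:[4,10] z:[13/2,29/2] -> hit [13/2,19/2], descend [11, 15]
      N11 x:[7,19/2] y:[13/2,10] z:[13/2,21/2] -> hit [7,19/2] leaf, test {P7(miss), P13(miss)}
      N15 x:[-1,7/2] y:[4,19/2] z:[12,29/2] -> miss, prune
    N16 x:[1,15] y:[3/2,15/2] z:[-1,7] -> hit [3/2,7], descend [3, 10]
      N3 x:[19/2,14] y:[5/2,15/2] z:[-1,7/2] -> miss, prune
      N10 x:[1,15] y:[3/2,5] z:[2,7] -> hit [2,5] leaf, test {P3@t=2, P5(miss), P11(miss)}

Visited [0, 1, 6, 5, 13, 14, 7, 9, 4, 8, 11, 15, 16, 3, 10]. Tests: 15 box, 3 leaf. Nearest: P3.

== RESULT ==
3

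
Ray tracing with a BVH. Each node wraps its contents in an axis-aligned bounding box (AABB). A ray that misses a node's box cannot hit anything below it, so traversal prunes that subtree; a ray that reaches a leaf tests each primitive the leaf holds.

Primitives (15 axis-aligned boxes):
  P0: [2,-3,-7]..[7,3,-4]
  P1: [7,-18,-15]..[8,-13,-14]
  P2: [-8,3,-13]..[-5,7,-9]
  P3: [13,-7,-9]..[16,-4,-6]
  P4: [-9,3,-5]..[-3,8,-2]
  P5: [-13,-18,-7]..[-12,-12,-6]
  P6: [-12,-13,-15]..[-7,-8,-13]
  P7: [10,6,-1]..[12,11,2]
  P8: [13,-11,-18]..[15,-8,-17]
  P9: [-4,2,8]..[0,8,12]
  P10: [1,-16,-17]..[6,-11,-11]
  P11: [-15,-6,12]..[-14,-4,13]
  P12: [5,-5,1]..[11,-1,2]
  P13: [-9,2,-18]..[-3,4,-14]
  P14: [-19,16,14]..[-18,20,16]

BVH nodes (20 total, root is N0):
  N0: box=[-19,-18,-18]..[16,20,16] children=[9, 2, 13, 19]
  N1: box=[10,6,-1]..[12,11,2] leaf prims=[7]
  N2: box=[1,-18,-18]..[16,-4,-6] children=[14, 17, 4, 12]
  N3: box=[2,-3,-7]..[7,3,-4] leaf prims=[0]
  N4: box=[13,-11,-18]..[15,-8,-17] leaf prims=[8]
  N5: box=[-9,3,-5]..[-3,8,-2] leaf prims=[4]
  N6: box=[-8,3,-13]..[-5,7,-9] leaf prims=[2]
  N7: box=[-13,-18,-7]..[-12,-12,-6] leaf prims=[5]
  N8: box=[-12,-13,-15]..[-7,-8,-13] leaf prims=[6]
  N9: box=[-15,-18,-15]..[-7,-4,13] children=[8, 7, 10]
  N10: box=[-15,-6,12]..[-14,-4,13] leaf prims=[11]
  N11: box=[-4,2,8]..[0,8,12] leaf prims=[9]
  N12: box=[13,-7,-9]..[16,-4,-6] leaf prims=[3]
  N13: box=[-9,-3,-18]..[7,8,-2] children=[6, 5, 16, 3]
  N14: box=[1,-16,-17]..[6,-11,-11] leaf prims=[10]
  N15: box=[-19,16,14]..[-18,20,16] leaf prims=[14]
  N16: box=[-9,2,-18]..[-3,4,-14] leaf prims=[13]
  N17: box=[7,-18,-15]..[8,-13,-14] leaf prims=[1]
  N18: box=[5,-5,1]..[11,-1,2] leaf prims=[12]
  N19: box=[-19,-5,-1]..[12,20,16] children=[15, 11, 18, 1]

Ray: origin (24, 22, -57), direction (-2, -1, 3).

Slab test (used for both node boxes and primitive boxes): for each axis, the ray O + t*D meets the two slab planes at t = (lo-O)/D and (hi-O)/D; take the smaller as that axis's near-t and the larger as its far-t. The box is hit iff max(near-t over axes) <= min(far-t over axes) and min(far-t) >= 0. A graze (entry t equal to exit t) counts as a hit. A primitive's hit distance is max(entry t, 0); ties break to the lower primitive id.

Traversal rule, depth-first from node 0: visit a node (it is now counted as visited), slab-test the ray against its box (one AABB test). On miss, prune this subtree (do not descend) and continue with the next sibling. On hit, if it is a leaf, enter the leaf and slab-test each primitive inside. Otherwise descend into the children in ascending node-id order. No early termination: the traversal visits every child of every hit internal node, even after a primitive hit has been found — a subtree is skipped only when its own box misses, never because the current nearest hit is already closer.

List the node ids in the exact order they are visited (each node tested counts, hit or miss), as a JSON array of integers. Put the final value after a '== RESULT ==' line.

Trace the traversal:
N0 x:[4,43/2] y:[2,40] z:[13,73/3] -> hit [13,43/2], descend [2, 9, 13, 19]
  N2 x:[4,23/2] y:[26,40] z:[13,17] -> miss, prune
  N9 x:[31/2,39/2] y:[26,40] z:[14,70/3] -> miss, prune
  N13 x:[17/2,33/2] y:[14,25] z:[13,55/3] -> hit [14,33/2], descend [3, 5, 6, 16]
    N3 x:[17/2,11] y:[19,25] z:[50/3,53/3] -> miss, prune
    N5 x:[27/2,33/2] y:[14,19] z:[52/3,55/3] -> miss, prune
    N6 x:[29/2,16] y:[15,19] z:[44/3,16] -> hit [15,16] leaf, test {P2@t=15}
    N16 x:[27/2,33/2] y:[18,20] z:[13,43/3] -> miss, prune
  N19 x:[6,43/2] y:[2,27] z:[56/3,73/3] -> hit [56/3,43/2], descend [1, 11, 15, 18]
    N1 x:[6,7] y:[11,16] z:[56/3,59/3] -> miss, prune
    N11 x:[12,14] y:[14,20] z:[65/3,23] -> miss, prune
    N15 x:[21,43/2] y:[2,6] z:[71/3,73/3] -> miss, prune
    N18 x:[13/2,19/2] y:[23,27] z:[58/3,59/3] -> miss, prune

Summary -> nodes [0, 2, 9, 13, 3, 5, 6, 16, 19, 1, 11, 15, 18]; box-tests=13; leaf-entries=1; first=P2

== RESULT ==
[0, 2, 9, 13, 3, 5, 6, 16, 19, 1, 11, 15, 18]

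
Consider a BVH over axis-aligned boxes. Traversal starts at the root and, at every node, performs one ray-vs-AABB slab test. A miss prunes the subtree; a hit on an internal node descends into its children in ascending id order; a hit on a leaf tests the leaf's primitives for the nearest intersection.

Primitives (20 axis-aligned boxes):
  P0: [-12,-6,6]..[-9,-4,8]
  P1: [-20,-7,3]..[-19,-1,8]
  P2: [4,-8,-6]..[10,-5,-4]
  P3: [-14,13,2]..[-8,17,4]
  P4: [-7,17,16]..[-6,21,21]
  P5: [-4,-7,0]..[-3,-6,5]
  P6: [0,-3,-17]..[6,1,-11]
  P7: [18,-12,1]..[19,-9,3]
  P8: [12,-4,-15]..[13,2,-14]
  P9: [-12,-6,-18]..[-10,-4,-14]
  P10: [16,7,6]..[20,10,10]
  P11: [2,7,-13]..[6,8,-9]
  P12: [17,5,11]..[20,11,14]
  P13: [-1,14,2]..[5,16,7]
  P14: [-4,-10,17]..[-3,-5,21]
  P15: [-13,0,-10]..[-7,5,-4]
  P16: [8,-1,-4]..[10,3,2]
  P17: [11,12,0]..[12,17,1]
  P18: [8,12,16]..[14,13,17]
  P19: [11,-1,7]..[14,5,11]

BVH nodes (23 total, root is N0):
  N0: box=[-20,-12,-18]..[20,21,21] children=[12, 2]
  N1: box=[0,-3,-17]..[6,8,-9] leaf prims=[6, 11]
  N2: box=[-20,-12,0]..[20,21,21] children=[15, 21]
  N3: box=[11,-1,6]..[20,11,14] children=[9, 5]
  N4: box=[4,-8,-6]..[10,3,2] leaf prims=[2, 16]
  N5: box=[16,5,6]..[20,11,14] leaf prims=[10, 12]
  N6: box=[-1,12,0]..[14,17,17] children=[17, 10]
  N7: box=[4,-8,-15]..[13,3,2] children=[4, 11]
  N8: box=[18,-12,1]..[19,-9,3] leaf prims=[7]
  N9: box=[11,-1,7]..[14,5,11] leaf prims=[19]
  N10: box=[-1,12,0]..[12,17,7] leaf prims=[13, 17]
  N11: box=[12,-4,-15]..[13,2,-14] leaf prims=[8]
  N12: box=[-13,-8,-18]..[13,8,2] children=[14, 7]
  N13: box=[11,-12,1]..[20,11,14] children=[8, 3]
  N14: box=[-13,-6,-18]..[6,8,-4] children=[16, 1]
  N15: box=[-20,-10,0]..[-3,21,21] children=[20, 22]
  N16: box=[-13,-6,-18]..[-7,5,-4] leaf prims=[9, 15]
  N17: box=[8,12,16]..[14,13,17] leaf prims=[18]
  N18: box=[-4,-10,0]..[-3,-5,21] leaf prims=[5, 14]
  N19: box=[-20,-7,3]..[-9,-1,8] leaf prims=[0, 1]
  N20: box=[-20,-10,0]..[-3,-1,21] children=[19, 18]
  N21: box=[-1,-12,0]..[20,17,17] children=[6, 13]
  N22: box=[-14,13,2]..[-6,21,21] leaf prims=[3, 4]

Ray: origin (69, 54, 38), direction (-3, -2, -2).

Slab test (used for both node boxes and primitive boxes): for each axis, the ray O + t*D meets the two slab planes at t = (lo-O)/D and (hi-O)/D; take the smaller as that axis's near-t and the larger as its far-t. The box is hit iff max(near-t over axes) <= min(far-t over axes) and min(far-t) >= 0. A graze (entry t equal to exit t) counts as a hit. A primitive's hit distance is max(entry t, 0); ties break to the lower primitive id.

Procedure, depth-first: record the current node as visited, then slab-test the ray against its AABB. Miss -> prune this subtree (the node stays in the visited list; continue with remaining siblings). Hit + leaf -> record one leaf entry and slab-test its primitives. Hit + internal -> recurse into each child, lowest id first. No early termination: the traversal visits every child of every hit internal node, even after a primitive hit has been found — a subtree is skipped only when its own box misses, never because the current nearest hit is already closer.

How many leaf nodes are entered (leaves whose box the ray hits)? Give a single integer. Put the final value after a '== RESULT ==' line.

Walk:
N0 x:[49/3,89/3] y:[33/2,33] z:[17/2,28] -> hit [33/2,28], descend [2, 12]
  N2 x:[49/3,89/3] y:[33/2,33] z:[17/2,19] -> hit [33/2,19], descend [15, 21]
    N15 x:[24,89/3] y:[33/2,32] z:[17/2,19] -> miss, prune
    N21 x:[49/3,70/3] y:[37/2,33] z:[21/2,19] -> hit [37/2,19], descend [6, 13]
      N6 x:[55/3,70/3] y:[37/2,21] z:[21/2,19] -> hit [37/2,19], descend [10, 17]
        N10 x:[19,70/3] y:[37/2,21] z:[31/2,19] -> hit [19,19] leaf, test {P13(miss), P17@t=19}
        N17 x:[55/3,61/3] y:[41/2,21] z:[21/2,11] -> miss, prune
      N13 x:[49/3,58/3] y:[43/2,33] z:[12,37/2] -> miss, prune
  N12 x:[56/3,82/3] y:[23,31] z:[18,28] -> hit [23,82/3], descend [7, 14]
    N7 x:[56/3,65/3] y:[51/2,31] z:[18,53/2] -> miss, prune
    N14 x:[21,82/3] y:[23,30] z:[21,28] -> hit [23,82/3], descend [1, 16]
      N1 x:[21,23] y:[23,57/2] z:[47/2,55/2] -> miss, prune
      N16 x:[76/3,82/3] y:[49/2,30] z:[21,28] -> hit [76/3,82/3] leaf, test {P9(miss), P15(miss)}

13 AABB tests over nodes [0, 2, 15, 21, 6, 10, 17, 13, 12, 7, 14, 1, 16]; 2 leaves entered; closest P17.

== RESULT ==
2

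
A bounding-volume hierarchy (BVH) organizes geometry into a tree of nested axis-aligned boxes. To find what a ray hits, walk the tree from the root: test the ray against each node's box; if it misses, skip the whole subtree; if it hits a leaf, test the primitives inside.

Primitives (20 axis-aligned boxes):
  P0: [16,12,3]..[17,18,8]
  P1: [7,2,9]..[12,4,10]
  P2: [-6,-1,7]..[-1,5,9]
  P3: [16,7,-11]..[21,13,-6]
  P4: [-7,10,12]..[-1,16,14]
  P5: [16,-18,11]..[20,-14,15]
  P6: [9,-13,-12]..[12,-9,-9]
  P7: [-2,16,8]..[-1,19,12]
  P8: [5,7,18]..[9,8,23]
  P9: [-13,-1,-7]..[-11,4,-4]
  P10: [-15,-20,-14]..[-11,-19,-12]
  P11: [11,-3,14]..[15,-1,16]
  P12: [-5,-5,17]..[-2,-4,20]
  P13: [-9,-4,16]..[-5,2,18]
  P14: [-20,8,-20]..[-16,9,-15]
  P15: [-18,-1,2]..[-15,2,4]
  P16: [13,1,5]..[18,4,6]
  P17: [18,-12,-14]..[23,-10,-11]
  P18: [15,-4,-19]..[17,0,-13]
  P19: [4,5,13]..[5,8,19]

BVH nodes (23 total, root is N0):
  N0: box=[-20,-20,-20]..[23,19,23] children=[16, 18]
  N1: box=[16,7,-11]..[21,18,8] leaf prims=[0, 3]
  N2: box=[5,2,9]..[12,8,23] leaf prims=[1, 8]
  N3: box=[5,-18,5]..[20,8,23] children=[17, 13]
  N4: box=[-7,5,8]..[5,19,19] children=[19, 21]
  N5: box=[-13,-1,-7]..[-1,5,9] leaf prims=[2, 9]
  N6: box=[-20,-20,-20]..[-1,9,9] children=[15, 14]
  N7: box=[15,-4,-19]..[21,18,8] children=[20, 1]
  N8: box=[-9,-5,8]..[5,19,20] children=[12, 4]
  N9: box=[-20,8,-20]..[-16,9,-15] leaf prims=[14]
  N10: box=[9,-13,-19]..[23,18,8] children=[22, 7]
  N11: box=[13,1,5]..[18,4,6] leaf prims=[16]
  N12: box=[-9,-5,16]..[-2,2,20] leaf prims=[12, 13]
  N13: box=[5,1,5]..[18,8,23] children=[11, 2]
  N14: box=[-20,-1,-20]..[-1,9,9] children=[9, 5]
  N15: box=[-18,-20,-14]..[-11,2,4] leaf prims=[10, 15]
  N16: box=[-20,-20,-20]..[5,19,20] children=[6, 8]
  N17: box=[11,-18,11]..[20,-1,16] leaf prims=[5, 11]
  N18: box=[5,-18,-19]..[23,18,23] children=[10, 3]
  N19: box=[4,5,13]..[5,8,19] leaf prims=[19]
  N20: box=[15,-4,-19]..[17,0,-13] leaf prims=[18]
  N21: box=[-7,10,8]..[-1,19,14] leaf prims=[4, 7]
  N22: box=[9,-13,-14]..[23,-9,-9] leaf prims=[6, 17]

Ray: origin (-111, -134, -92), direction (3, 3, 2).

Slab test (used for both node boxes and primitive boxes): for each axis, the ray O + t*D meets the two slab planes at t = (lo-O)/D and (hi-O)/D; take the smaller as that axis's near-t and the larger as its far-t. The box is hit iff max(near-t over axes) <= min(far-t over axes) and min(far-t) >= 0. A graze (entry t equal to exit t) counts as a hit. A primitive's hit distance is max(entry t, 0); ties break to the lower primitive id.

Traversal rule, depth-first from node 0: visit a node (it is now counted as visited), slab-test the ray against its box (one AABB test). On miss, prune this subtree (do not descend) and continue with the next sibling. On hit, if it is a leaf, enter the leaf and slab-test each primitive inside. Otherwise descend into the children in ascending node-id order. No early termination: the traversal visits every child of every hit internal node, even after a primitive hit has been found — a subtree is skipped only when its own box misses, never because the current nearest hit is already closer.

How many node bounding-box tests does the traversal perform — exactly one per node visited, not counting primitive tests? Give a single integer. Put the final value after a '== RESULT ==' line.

Traverse from the root:
N0 x:[91/3,134/3] y:[38,51] z:[36,115/2] -> hit [38,134/3], descend [16, 18]
  N16 x:[91/3,116/3] y:[38,51] z:[36,56] -> hit [38,116/3], descend [6, 8]
    N6 x:[91/3,110/3] y:[38,143/3] z:[36,101/2] -> miss, prune
    N8 x:[34,116/3] y:[43,51] z:[50,56] -> miss, prune
  N18 x:[116/3,134/3] y:[116/3,152/3] z:[73/2,115/2] -> hit [116/3,134/3], descend [3, 10]
    N3 x:[116/3,131/3] y:[116/3,142/3] z:[97/2,115/2] -> miss, prune
    N10 x:[40,134/3] y:[121/3,152/3] z:[73/2,50] -> hit [121/3,134/3], descend [7, 22]
      N7 x:[42,44] y:[130/3,152/3] z:[73/2,50] -> hit [130/3,44], descend [1, 20]
        N1 x:[127/3,44] y:[47,152/3] z:[81/2,50] -> miss, prune
        N20 x:[42,128/3] y:[130/3,134/3] z:[73/2,79/2] -> miss, prune
      N22 x:[40,134/3] y:[121/3,125/3] z:[39,83/2] -> hit [121/3,83/2] leaf, test {P6@t=121/3, P17(miss)}

11 AABB tests over nodes [0, 16, 6, 8, 18, 3, 10, 7, 1, 20, 22]; 1 leaf entered; closest P6.

== RESULT ==
11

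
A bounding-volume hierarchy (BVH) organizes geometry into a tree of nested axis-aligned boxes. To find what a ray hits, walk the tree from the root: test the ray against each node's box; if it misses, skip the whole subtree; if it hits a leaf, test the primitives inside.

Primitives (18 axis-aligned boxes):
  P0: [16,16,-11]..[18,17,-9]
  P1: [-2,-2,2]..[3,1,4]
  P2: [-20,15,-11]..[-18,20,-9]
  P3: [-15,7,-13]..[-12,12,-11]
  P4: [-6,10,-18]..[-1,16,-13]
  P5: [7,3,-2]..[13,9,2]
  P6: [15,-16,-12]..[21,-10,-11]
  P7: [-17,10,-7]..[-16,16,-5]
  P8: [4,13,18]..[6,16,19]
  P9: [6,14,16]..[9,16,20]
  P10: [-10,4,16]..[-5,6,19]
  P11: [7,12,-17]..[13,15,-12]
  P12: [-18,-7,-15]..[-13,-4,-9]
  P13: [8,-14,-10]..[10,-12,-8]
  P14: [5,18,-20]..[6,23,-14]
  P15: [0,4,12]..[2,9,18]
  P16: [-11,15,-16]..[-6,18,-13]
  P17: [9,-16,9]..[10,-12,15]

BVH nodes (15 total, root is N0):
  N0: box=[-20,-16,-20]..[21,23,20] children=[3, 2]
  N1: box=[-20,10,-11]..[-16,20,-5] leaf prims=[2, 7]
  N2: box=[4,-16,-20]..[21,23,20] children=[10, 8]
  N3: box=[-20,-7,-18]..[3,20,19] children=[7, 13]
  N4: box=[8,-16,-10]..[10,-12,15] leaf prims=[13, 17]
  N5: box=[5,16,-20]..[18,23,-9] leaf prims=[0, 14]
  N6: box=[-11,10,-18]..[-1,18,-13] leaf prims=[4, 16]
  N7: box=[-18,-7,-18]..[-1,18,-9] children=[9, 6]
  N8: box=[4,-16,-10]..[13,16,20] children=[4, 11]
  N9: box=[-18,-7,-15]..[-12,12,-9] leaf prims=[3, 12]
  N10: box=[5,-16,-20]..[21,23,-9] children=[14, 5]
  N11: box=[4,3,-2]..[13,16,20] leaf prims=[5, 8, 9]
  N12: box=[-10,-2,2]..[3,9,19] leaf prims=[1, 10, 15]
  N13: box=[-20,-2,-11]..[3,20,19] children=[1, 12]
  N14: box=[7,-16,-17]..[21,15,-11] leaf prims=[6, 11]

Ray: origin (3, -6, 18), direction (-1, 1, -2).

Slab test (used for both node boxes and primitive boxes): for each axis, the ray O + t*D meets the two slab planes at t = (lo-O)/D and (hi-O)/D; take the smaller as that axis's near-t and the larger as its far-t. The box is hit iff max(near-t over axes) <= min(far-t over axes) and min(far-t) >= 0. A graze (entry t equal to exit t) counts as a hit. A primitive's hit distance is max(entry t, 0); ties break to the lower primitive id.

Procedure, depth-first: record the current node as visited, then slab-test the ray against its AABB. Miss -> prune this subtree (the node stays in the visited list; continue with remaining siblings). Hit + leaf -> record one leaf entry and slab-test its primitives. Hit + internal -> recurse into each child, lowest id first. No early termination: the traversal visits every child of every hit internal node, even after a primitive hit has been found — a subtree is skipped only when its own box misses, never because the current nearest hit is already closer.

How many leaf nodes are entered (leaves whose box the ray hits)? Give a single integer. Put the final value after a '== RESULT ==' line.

Walk:
N0 x:[-18,23] y:[-10,29] z:[-1,19] -> hit [-1,19], descend [2, 3]
  N2 x:[-18,-1] y:[-10,29] z:[-1,19] -> miss, prune
  N3 x:[0,23] y:[-1,26] z:[-1/2,18] -> hit [0,18], descend [7, 13]
    N7 x:[4,21] y:[-1,24] z:[27/2,18] -> hit [27/2,18], descend [6, 9]
      N6 x:[4,14] y:[16,24] z:[31/2,18] -> miss, prune
      N9 x:[15,21] y:[-1,18] z:[27/2,33/2] -> hit [15,33/2] leaf, test {P3@t=15, P12(miss)}
    N13 x:[0,23] y:[4,26] z:[-1/2,29/2] -> hit [4,29/2], descend [1, 12]
      N1 x:[19,23] y:[16,26] z:[23/2,29/2] -> miss, prune
      N12 x:[0,13] y:[4,15] z:[-1/2,8] -> hit [4,8] leaf, test {P1(miss), P10(miss), P15(miss)}

9 AABB tests over nodes [0, 2, 3, 7, 6, 9, 13, 1, 12]; 2 leaves entered; closest P3.

== RESULT ==
2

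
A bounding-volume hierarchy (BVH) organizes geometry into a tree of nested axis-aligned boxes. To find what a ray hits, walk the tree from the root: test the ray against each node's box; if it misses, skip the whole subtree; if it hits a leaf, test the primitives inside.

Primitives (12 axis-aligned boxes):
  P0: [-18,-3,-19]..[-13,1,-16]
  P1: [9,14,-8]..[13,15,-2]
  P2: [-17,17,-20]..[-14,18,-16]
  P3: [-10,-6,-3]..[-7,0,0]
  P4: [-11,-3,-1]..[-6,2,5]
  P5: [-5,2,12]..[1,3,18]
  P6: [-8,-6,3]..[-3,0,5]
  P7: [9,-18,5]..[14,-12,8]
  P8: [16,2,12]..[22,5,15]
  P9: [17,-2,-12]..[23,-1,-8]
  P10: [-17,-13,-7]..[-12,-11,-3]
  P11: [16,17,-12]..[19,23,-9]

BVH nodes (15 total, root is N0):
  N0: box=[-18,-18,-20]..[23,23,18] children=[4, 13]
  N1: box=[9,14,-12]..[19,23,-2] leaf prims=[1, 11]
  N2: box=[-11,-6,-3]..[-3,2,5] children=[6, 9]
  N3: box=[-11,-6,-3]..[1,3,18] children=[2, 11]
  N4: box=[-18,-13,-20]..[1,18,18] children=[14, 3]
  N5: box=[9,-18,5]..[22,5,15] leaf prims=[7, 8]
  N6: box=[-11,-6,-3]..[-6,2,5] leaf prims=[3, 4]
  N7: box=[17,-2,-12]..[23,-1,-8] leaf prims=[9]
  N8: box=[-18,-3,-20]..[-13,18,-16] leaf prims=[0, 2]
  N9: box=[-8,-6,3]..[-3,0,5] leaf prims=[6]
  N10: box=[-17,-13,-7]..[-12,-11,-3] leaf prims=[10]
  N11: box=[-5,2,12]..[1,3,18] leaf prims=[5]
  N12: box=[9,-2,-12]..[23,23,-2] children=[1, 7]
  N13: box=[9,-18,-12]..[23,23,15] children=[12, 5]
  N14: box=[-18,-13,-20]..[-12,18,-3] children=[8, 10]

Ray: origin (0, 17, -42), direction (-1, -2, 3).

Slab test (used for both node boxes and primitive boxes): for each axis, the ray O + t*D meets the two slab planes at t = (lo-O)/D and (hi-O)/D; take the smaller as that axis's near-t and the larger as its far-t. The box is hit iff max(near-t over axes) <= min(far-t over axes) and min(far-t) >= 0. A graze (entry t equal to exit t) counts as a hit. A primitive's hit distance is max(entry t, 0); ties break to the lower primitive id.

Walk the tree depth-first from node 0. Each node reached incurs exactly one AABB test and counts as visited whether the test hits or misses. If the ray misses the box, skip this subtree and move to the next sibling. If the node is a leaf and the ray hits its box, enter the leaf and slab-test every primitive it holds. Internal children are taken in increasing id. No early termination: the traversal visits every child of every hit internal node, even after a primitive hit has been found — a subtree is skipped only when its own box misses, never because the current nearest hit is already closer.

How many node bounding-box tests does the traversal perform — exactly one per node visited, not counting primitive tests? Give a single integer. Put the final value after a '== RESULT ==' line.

Walk:
N0 x:[-23,18] y:[-3,35/2] z:[22/3,20] -> hit [22/3,35/2], descend [4, 13]
  N4 x:[-1,18] y:[-1/2,15] z:[22/3,20] -> hit [22/3,15], descend [3, 14]
    N3 x:[-1,11] y:[7,23/2] z:[13,20] -> miss, prune
    N14 x:[12,18] y:[-1/2,15] z:[22/3,13] -> hit [12,13], descend [8, 10]
      N8 x:[13,18] y:[-1/2,10] z:[22/3,26/3] -> miss, prune
      N10 x:[12,17] y:[14,15] z:[35/3,13] -> miss, prune
  N13 x:[-23,-9] y:[-3,35/2] z:[10,19] -> miss, prune

order=[0, 4, 3, 14, 8, 10, 13]  |boxes|=7  |leaves|=0  hit=miss

== RESULT ==
7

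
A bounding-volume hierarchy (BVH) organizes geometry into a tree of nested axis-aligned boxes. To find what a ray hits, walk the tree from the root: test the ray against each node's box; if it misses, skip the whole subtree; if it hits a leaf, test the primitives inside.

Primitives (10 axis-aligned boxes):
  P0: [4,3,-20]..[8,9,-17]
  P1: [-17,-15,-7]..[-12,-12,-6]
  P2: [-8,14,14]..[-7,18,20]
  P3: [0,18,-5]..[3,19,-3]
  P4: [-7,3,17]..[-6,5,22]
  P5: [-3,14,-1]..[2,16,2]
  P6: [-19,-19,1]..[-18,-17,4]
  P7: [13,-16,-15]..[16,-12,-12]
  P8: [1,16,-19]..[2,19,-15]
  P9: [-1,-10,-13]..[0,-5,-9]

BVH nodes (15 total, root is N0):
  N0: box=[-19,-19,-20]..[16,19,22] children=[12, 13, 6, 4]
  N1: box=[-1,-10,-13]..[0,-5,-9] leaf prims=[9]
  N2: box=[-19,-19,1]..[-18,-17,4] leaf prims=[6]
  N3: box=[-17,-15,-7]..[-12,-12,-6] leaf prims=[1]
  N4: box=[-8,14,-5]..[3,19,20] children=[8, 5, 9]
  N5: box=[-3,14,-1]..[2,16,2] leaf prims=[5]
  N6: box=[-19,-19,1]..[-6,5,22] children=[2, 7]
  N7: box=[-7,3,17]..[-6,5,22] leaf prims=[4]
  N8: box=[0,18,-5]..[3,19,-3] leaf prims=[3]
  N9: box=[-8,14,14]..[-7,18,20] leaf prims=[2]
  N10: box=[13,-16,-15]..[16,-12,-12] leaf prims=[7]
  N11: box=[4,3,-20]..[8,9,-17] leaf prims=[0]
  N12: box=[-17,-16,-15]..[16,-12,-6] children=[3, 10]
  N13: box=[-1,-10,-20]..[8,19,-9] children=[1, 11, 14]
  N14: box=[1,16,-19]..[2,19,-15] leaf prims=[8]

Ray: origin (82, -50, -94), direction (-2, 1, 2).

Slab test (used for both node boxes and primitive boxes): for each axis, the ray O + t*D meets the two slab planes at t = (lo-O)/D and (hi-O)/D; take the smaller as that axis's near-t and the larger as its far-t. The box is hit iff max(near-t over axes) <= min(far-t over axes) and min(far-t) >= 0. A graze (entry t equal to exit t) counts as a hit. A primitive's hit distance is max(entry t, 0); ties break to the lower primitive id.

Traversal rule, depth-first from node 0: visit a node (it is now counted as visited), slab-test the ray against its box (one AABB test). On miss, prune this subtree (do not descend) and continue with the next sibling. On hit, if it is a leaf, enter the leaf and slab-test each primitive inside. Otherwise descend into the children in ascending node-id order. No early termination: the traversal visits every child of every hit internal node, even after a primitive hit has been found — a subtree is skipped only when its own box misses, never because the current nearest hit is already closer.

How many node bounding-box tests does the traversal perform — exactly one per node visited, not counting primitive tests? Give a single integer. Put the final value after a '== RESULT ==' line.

Trace the traversal:
N0 x:[33,101/2] y:[31,69] z:[37,58] -> hit [37,101/2], descend [4, 6, 12, 13]
  N4 x:[79/2,45] y:[64,69] z:[89/2,57] -> miss, prune
  N6 x:[44,101/2] y:[31,55] z:[95/2,58] -> hit [95/2,101/2], descend [2, 7]
    N2 x:[50,101/2] y:[31,33] z:[95/2,49] -> miss, prune
    N7 x:[44,89/2] y:[53,55] z:[111/2,58] -> miss, prune
  N12 x:[33,99/2] y:[34,38] z:[79/2,44] -> miss, prune
  N13 x:[37,83/2] y:[40,69] z:[37,85/2] -> hit [40,83/2], descend [1, 11, 14]
    N1 x:[41,83/2] y:[40,45] z:[81/2,85/2] -> hit [41,83/2] leaf, test {P9@t=41}
    N11 x:[37,39] y:[53,59] z:[37,77/2] -> miss, prune
    N14 x:[40,81/2] y:[66,69] z:[75/2,79/2] -> miss, prune

10 AABB tests over nodes [0, 4, 6, 2, 7, 12, 13, 1, 11, 14]; 1 leaf entered; closest P9.

== RESULT ==
10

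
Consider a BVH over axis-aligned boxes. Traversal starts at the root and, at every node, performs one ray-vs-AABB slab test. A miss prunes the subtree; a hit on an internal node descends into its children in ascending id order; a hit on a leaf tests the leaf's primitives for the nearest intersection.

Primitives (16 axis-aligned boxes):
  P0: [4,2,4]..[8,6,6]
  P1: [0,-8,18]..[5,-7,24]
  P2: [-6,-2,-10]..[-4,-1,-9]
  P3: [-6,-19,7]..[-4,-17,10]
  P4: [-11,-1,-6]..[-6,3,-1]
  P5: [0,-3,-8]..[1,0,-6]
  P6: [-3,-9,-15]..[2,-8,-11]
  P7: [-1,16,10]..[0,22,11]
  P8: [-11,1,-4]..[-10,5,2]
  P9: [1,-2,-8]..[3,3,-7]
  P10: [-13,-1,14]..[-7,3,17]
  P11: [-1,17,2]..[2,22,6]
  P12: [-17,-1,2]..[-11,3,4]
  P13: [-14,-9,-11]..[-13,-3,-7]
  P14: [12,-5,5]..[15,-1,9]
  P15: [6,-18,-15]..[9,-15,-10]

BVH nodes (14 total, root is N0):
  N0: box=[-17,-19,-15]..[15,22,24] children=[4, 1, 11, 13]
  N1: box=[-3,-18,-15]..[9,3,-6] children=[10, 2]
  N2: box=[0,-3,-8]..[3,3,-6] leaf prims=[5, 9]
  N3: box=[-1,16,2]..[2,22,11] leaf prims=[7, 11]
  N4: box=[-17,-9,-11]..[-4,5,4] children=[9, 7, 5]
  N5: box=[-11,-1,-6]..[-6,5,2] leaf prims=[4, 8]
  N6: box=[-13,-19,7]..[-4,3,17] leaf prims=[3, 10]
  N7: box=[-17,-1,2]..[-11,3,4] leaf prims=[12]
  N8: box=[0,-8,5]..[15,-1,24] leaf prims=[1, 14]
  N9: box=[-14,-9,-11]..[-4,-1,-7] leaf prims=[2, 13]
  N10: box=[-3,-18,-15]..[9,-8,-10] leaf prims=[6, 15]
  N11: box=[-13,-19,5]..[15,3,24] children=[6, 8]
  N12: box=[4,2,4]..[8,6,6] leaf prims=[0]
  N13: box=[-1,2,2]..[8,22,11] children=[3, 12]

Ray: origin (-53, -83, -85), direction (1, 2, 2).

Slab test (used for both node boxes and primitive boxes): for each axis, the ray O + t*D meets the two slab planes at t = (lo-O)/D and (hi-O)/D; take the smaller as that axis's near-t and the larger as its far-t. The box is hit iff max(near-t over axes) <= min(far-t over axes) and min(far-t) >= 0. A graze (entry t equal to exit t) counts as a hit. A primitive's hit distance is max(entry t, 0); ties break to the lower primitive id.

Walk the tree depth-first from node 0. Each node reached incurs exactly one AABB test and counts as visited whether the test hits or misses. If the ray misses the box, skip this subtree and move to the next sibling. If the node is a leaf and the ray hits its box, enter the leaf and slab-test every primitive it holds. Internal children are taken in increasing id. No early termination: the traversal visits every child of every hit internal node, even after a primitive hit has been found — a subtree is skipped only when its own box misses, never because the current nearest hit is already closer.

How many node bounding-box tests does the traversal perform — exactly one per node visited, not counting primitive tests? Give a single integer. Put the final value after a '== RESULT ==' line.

Traverse from the root:
N0 x:[36,68] y:[32,105/2] z:[35,109/2] -> hit [36,105/2], descend [1, 4, 11, 13]
  N1 x:[50,62] y:[65/2,43] z:[35,79/2] -> miss, prune
  N4 x:[36,49] y:[37,44] z:[37,89/2] -> hit [37,44], descend [5, 7, 9]
    N5 x:[42,47] y:[41,44] z:[79/2,87/2] -> hit [42,87/2] leaf, test {P4@t=42, P8@t=42}
    N7 x:[36,42] y:[41,43] z:[87/2,89/2] -> miss, prune
    N9 x:[39,49] y:[37,41] z:[37,39] -> hit [39,39] leaf, test {P2(miss), P13@t=39}
  N11 x:[40,68] y:[32,43] z:[45,109/2] -> miss, prune
  N13 x:[52,61] y:[85/2,105/2] z:[87/2,48] -> miss, prune

Visited [0, 1, 4, 5, 7, 9, 11, 13]. Tests: 8 box, 2 leaf. Nearest: P13.

== RESULT ==
8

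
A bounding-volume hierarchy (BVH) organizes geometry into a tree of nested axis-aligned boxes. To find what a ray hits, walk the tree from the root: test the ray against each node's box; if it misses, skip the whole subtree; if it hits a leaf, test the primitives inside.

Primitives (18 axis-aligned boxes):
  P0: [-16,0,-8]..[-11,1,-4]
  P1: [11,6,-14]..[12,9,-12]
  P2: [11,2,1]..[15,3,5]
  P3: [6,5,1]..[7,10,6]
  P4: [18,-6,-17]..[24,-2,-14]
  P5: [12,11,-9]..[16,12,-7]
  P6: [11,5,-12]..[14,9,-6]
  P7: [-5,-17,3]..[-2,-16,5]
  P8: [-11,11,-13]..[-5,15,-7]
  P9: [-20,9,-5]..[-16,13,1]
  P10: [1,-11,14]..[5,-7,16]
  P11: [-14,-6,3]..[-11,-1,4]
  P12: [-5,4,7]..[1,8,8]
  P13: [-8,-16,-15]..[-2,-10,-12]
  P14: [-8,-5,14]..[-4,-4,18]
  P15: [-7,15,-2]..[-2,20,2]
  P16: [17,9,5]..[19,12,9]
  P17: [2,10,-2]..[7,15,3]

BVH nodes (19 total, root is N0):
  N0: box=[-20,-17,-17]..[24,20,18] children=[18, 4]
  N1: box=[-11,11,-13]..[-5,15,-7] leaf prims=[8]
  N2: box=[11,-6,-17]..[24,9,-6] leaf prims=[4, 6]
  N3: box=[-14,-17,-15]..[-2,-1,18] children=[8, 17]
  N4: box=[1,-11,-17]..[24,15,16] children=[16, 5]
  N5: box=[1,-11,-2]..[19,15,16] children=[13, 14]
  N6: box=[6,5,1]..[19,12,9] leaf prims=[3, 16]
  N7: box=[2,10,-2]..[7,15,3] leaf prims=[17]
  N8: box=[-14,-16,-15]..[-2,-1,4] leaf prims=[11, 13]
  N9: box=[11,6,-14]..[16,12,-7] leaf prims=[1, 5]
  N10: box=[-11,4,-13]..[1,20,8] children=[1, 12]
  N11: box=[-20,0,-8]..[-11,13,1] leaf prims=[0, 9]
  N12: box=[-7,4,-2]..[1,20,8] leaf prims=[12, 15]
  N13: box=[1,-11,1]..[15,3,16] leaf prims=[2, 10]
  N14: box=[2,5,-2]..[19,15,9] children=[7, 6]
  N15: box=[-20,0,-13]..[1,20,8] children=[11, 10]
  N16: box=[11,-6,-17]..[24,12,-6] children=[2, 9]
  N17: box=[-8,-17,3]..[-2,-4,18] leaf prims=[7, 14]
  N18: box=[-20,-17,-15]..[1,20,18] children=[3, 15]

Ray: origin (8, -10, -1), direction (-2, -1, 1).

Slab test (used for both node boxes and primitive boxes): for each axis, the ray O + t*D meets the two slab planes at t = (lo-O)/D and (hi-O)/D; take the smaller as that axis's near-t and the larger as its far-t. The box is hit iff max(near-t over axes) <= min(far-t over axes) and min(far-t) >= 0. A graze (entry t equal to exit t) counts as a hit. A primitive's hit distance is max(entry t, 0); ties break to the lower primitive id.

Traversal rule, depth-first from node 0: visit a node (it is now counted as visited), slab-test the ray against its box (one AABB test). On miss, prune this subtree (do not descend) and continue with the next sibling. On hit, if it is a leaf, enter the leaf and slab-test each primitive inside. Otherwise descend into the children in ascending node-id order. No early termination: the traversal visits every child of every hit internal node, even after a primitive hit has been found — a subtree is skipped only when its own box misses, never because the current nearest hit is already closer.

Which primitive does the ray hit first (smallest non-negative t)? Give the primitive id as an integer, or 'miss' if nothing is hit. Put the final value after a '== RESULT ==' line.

Trace the traversal:
N0 x:[-8,14] y:[-30,7] z:[-16,19] -> hit [-8,7], descend [4, 18]
  N4 x:[-8,7/2] y:[-25,1] z:[-16,17] -> hit [-8,1], descend [5, 16]
    N5 x:[-11/2,7/2] y:[-25,1] z:[-1,17] -> hit [-1,1], descend [13, 14]
      N13 x:[-7/2,7/2] y:[-13,1] z:[2,17] -> miss, prune
      N14 x:[-11/2,3] y:[-25,-15] z:[-1,10] -> miss, prune
    N16 x:[-8,-3/2] y:[-22,-4] z:[-16,-5] -> miss, prune
  N18 x:[7/2,14] y:[-30,7] z:[-14,19] -> hit [7/2,7], descend [3, 15]
    N3 x:[5,11] y:[-9,7] z:[-14,19] -> hit [5,7], descend [8, 17]
      N8 x:[5,11] y:[-9,6] z:[-14,5] -> hit [5,5] leaf, test {P11(miss), P13(miss)}
      N17 x:[5,8] y:[-6,7] z:[4,19] -> hit [5,7] leaf, test {P7@t=6, P14(miss)}
    N15 x:[7/2,14] y:[-30,-10] z:[-12,9] -> miss, prune

order=[0, 4, 5, 13, 14, 16, 18, 3, 8, 17, 15]  |boxes|=11  |leaves|=2  hit=P7

== RESULT ==
7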